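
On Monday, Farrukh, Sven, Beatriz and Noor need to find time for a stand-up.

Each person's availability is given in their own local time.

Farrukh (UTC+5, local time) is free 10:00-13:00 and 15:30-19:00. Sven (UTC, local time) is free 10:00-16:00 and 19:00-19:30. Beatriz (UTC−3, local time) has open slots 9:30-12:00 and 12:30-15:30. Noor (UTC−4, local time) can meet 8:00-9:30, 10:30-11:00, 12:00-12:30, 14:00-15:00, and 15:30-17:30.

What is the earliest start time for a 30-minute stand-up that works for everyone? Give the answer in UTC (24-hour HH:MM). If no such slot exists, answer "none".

12:30

Farrukh → UTC: 05:00–08:00, 10:30–14:00.
Sven → UTC: 10:00–16:00, 19:00–19:30.
Beatriz → UTC: 12:30–15:00, 15:30–18:30.
Noor → UTC: 12:00–13:30, 14:30–15:00, 16:00–16:30, 18:00–19:00, 19:30–21:30.
Farrukh ∩ Sven: 10:30–14:00.
Farrukh ∩ Sven ∩ Beatriz: 12:30–14:00.
Farrukh ∩ Sven ∩ Beatriz ∩ Noor: 12:30–13:30.
Windows ≥ 30 min: 12:30–13:30.
Earliest such window starts at 12:30.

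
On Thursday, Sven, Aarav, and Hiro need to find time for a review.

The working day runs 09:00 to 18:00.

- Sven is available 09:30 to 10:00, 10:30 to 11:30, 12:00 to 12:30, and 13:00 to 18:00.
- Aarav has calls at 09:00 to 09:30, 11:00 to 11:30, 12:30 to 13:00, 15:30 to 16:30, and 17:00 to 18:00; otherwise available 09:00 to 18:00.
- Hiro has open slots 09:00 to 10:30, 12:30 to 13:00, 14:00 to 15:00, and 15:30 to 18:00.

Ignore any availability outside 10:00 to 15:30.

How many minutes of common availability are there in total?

60 minutes

Aarav free within 09:00–18:00: 09:30–11:00, 11:30–12:30, 13:00–15:30, 16:30–17:00.
Sven ∩ Aarav: 09:30–10:00, 10:30–11:00, 12:00–12:30, 13:00–15:30, 16:30–17:00.
Sven ∩ Aarav ∩ Hiro: 09:30–10:00, 14:00–15:00, 16:30–17:00.
Restricted to 10:00–15:30: 14:00–15:00.
Total common minutes: 60.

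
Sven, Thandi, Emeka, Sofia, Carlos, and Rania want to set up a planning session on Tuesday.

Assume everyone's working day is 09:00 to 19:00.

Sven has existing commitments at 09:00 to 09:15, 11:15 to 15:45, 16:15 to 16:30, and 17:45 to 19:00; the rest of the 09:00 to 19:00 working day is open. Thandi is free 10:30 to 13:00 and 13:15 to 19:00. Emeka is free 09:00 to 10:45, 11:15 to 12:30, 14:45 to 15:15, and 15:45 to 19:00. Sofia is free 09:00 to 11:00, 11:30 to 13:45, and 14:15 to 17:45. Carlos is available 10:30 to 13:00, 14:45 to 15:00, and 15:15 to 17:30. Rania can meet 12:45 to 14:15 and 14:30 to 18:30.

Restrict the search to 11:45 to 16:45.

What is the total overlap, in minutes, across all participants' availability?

Sven free within 09:00–19:00: 09:15–11:15, 15:45–16:15, 16:30–17:45.
Sven ∩ Thandi: 10:30–11:15, 15:45–16:15, 16:30–17:45.
Sven ∩ Thandi ∩ Emeka: 10:30–10:45, 15:45–16:15, 16:30–17:45.
Sven ∩ Thandi ∩ Emeka ∩ Sofia: 10:30–10:45, 15:45–16:15, 16:30–17:45.
Sven ∩ Thandi ∩ Emeka ∩ Sofia ∩ Carlos: 10:30–10:45, 15:45–16:15, 16:30–17:30.
Sven ∩ Thandi ∩ Emeka ∩ Sofia ∩ Carlos ∩ Rania: 15:45–16:15, 16:30–17:30.
Restricted to 11:45–16:45: 15:45–16:15, 16:30–16:45.
Total common minutes: 30 + 15 = 45.

45 minutes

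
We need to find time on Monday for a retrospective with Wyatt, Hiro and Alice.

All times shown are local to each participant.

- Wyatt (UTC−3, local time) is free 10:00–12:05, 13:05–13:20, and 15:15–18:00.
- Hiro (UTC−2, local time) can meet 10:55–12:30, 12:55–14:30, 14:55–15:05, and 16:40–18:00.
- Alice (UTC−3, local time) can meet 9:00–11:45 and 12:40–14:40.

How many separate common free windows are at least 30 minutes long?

1

Wyatt → UTC: 13:00–15:05, 16:05–16:20, 18:15–21:00.
Hiro → UTC: 12:55–14:30, 14:55–16:30, 16:55–17:05, 18:40–20:00.
Alice → UTC: 12:00–14:45, 15:40–17:40.
Wyatt ∩ Hiro: 13:00–14:30, 14:55–15:05, 16:05–16:20, 18:40–20:00.
Wyatt ∩ Hiro ∩ Alice: 13:00–14:30, 16:05–16:20.
Windows ≥ 30 min: 13:00–14:30.
That's 1 window.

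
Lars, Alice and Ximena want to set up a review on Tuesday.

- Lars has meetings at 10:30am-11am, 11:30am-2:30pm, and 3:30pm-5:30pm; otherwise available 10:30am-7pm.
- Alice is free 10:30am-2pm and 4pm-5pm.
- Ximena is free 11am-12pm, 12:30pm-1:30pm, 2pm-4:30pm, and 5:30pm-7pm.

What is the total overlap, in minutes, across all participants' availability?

30 minutes

Lars free within 10:30–19:00: 11:00–11:30, 14:30–15:30, 17:30–19:00.
Lars ∩ Alice: 11:00–11:30.
Lars ∩ Alice ∩ Ximena: 11:00–11:30.
Total common minutes: 30.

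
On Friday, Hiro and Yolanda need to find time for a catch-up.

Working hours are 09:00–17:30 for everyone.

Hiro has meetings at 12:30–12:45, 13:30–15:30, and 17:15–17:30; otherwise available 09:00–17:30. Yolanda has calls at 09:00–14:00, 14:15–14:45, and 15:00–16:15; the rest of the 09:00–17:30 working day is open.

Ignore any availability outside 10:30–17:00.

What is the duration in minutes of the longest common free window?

Hiro free within 09:00–17:30: 09:00–12:30, 12:45–13:30, 15:30–17:15.
Yolanda free within 09:00–17:30: 14:00–14:15, 14:45–15:00, 16:15–17:30.
Hiro ∩ Yolanda: 16:15–17:15.
Restricted to 10:30–17:00: 16:15–17:00.
Single common window of 45 minutes.

45 minutes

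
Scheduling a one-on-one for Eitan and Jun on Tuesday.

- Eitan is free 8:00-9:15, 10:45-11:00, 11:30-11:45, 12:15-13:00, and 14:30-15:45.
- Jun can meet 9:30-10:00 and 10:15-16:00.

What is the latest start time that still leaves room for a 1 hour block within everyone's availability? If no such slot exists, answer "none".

14:45

Eitan ∩ Jun: 10:45–11:00, 11:30–11:45, 12:15–13:00, 14:30–15:45.
Windows ≥ 60 min: 14:30–15:45.
Latest start in the last window 14:30–15:45 is 15:45 − 60 min = 14:45.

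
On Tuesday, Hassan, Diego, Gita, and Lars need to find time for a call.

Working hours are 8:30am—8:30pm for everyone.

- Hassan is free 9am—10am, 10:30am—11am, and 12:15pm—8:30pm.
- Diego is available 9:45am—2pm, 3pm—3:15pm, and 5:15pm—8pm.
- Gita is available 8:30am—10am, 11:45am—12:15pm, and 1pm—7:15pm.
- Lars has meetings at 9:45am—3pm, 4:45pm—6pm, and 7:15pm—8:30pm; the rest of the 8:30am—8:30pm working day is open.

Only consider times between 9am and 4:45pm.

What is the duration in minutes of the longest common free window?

15 minutes

Lars free within 08:30–20:30: 08:30–09:45, 15:00–16:45, 18:00–19:15.
Hassan ∩ Diego: 09:45–10:00, 10:30–11:00, 12:15–14:00, 15:00–15:15, 17:15–20:00.
Hassan ∩ Diego ∩ Gita: 09:45–10:00, 13:00–14:00, 15:00–15:15, 17:15–19:15.
Hassan ∩ Diego ∩ Gita ∩ Lars: 15:00–15:15, 18:00–19:15.
Restricted to 09:00–16:45: 15:00–15:15.
Single common window of 15 minutes.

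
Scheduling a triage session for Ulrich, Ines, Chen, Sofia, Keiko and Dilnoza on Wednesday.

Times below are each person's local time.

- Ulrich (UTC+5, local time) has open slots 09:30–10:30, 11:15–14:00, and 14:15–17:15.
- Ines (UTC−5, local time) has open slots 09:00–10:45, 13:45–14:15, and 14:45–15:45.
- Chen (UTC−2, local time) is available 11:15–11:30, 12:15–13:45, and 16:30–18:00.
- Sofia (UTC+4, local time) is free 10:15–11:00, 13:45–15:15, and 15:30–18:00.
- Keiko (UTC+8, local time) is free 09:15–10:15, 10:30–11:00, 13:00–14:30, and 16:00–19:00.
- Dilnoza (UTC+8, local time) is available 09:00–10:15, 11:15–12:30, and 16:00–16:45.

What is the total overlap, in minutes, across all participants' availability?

Ulrich → UTC: 04:30–05:30, 06:15–09:00, 09:15–12:15.
Ines → UTC: 14:00–15:45, 18:45–19:15, 19:45–20:45.
Chen → UTC: 13:15–13:30, 14:15–15:45, 18:30–20:00.
Sofia → UTC: 06:15–07:00, 09:45–11:15, 11:30–14:00.
Keiko → UTC: 01:15–02:15, 02:30–03:00, 05:00–06:30, 08:00–11:00.
Dilnoza → UTC: 01:00–02:15, 03:15–04:30, 08:00–08:45.
Ulrich ∩ Ines: (none).
Ulrich ∩ Ines ∩ Chen: (none).
Ulrich ∩ Ines ∩ Chen ∩ Sofia: (none).
Ulrich ∩ Ines ∩ Chen ∩ Sofia ∩ Keiko: (none).
Ulrich ∩ Ines ∩ Chen ∩ Sofia ∩ Keiko ∩ Dilnoza: (none).
Total common minutes: 0.

0 minutes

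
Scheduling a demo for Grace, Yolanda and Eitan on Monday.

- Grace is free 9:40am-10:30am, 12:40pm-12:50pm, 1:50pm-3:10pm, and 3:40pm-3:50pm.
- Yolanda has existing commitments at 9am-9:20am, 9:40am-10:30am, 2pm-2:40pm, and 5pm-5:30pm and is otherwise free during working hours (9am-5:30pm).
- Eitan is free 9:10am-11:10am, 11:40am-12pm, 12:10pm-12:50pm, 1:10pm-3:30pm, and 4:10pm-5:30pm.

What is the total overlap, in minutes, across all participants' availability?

Yolanda free within 09:00–17:30: 09:20–09:40, 10:30–14:00, 14:40–17:00.
Grace ∩ Yolanda: 12:40–12:50, 13:50–14:00, 14:40–15:10, 15:40–15:50.
Grace ∩ Yolanda ∩ Eitan: 12:40–12:50, 13:50–14:00, 14:40–15:10.
Total common minutes: 10 + 10 + 30 = 50.

50 minutes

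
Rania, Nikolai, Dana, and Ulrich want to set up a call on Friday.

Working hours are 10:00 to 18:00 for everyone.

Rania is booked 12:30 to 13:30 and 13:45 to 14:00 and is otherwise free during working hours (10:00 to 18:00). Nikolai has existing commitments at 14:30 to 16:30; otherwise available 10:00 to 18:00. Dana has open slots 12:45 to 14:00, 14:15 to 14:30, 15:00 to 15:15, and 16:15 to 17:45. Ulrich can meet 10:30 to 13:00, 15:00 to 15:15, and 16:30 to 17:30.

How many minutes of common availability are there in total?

60 minutes

Rania free within 10:00–18:00: 10:00–12:30, 13:30–13:45, 14:00–18:00.
Nikolai free within 10:00–18:00: 10:00–14:30, 16:30–18:00.
Rania ∩ Nikolai: 10:00–12:30, 13:30–13:45, 14:00–14:30, 16:30–18:00.
Rania ∩ Nikolai ∩ Dana: 13:30–13:45, 14:15–14:30, 16:30–17:45.
Rania ∩ Nikolai ∩ Dana ∩ Ulrich: 16:30–17:30.
Total common minutes: 60.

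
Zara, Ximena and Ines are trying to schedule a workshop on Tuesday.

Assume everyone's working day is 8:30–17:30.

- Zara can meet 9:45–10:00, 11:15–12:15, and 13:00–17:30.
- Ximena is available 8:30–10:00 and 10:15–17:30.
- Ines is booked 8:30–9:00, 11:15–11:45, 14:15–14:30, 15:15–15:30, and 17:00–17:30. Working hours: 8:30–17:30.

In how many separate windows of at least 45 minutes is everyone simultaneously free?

3

Ines free within 08:30–17:30: 09:00–11:15, 11:45–14:15, 14:30–15:15, 15:30–17:00.
Zara ∩ Ximena: 09:45–10:00, 11:15–12:15, 13:00–17:30.
Zara ∩ Ximena ∩ Ines: 09:45–10:00, 11:45–12:15, 13:00–14:15, 14:30–15:15, 15:30–17:00.
Windows ≥ 45 min: 13:00–14:15, 14:30–15:15, 15:30–17:00.
That's 3 windows.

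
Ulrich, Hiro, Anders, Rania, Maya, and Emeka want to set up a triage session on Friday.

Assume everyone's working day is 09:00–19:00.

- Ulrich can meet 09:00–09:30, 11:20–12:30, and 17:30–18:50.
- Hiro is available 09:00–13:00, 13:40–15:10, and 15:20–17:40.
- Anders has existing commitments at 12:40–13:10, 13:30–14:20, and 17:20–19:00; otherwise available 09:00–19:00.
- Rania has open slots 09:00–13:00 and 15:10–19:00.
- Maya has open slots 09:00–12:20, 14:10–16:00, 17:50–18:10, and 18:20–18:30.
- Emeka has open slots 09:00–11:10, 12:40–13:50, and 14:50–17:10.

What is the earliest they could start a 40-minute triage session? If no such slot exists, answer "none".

Anders free within 09:00–19:00: 09:00–12:40, 13:10–13:30, 14:20–17:20.
Ulrich ∩ Hiro: 09:00–09:30, 11:20–12:30, 17:30–17:40.
Ulrich ∩ Hiro ∩ Anders: 09:00–09:30, 11:20–12:30.
Ulrich ∩ Hiro ∩ Anders ∩ Rania: 09:00–09:30, 11:20–12:30.
Ulrich ∩ Hiro ∩ Anders ∩ Rania ∩ Maya: 09:00–09:30, 11:20–12:20.
Ulrich ∩ Hiro ∩ Anders ∩ Rania ∩ Maya ∩ Emeka: 09:00–09:30.
Windows ≥ 40 min: (none).

none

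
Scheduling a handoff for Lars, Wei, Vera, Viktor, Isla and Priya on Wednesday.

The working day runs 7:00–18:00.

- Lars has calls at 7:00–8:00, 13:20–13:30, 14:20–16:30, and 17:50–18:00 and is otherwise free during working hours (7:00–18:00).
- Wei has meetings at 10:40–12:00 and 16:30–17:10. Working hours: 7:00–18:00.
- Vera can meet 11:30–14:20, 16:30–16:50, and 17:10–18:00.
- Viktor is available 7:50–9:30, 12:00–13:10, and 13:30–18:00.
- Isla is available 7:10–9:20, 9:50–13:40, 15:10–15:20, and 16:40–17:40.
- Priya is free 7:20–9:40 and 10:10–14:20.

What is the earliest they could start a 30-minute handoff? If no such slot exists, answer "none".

Lars free within 07:00–18:00: 08:00–13:20, 13:30–14:20, 16:30–17:50.
Wei free within 07:00–18:00: 07:00–10:40, 12:00–16:30, 17:10–18:00.
Lars ∩ Wei: 08:00–10:40, 12:00–13:20, 13:30–14:20, 17:10–17:50.
Lars ∩ Wei ∩ Vera: 12:00–13:20, 13:30–14:20, 17:10–17:50.
Lars ∩ Wei ∩ Vera ∩ Viktor: 12:00–13:10, 13:30–14:20, 17:10–17:50.
Lars ∩ Wei ∩ Vera ∩ Viktor ∩ Isla: 12:00–13:10, 13:30–13:40, 17:10–17:40.
Lars ∩ Wei ∩ Vera ∩ Viktor ∩ Isla ∩ Priya: 12:00–13:10, 13:30–13:40.
Windows ≥ 30 min: 12:00–13:10.
Earliest such window starts at 12:00.

12:00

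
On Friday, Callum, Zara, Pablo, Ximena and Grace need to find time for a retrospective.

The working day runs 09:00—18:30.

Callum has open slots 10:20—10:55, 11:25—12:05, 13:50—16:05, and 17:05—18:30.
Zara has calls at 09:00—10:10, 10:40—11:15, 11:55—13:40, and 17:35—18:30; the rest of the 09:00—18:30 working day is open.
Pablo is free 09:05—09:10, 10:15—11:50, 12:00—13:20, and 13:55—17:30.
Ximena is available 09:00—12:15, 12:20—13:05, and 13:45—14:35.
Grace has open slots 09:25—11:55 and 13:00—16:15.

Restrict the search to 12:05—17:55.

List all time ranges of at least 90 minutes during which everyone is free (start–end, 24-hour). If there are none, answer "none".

none

Zara free within 09:00–18:30: 10:10–10:40, 11:15–11:55, 13:40–17:35.
Callum ∩ Zara: 10:20–10:40, 11:25–11:55, 13:50–16:05, 17:05–17:35.
Callum ∩ Zara ∩ Pablo: 10:20–10:40, 11:25–11:50, 13:55–16:05, 17:05–17:30.
Callum ∩ Zara ∩ Pablo ∩ Ximena: 10:20–10:40, 11:25–11:50, 13:55–14:35.
Callum ∩ Zara ∩ Pablo ∩ Ximena ∩ Grace: 10:20–10:40, 11:25–11:50, 13:55–14:35.
Restricted to 12:05–17:55: 13:55–14:35.
Windows ≥ 90 min: (none).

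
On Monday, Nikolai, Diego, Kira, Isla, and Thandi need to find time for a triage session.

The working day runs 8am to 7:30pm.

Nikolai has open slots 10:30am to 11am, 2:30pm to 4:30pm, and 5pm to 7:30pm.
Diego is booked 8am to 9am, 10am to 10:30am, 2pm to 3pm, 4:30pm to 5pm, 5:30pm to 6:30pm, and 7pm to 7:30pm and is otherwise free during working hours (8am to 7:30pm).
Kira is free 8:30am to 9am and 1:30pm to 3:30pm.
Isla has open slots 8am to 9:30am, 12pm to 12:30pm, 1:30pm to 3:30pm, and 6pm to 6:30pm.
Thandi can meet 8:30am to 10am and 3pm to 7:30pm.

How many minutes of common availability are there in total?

30 minutes

Diego free within 08:00–19:30: 09:00–10:00, 10:30–14:00, 15:00–16:30, 17:00–17:30, 18:30–19:00.
Nikolai ∩ Diego: 10:30–11:00, 15:00–16:30, 17:00–17:30, 18:30–19:00.
Nikolai ∩ Diego ∩ Kira: 15:00–15:30.
Nikolai ∩ Diego ∩ Kira ∩ Isla: 15:00–15:30.
Nikolai ∩ Diego ∩ Kira ∩ Isla ∩ Thandi: 15:00–15:30.
Total common minutes: 30.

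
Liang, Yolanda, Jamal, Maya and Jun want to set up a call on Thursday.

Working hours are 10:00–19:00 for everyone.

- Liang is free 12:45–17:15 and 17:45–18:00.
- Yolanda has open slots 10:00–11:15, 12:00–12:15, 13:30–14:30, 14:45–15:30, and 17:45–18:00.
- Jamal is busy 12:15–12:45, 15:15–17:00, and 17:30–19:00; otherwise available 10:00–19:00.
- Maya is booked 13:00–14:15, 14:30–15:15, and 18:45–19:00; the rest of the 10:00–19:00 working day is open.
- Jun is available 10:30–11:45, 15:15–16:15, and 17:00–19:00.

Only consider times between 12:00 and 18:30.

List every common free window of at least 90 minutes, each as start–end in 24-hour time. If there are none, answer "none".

Jamal free within 10:00–19:00: 10:00–12:15, 12:45–15:15, 17:00–17:30.
Maya free within 10:00–19:00: 10:00–13:00, 14:15–14:30, 15:15–18:45.
Liang ∩ Yolanda: 13:30–14:30, 14:45–15:30, 17:45–18:00.
Liang ∩ Yolanda ∩ Jamal: 13:30–14:30, 14:45–15:15.
Liang ∩ Yolanda ∩ Jamal ∩ Maya: 14:15–14:30.
Liang ∩ Yolanda ∩ Jamal ∩ Maya ∩ Jun: (none).
Restricted to 12:00–18:30: (none).
Windows ≥ 90 min: (none).

none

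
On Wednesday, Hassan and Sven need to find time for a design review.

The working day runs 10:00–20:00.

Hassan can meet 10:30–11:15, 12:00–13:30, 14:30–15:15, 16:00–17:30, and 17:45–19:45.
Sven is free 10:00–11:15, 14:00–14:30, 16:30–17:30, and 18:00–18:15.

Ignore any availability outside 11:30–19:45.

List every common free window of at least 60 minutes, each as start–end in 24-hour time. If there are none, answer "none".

Hassan ∩ Sven: 10:30–11:15, 16:30–17:30, 18:00–18:15.
Restricted to 11:30–19:45: 16:30–17:30, 18:00–18:15.
Windows ≥ 60 min: 16:30–17:30.

16:30–17:30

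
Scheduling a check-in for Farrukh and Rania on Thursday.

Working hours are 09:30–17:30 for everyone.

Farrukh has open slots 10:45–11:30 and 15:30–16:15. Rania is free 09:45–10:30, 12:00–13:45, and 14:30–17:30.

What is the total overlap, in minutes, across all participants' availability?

45 minutes

Farrukh ∩ Rania: 15:30–16:15.
Total common minutes: 45.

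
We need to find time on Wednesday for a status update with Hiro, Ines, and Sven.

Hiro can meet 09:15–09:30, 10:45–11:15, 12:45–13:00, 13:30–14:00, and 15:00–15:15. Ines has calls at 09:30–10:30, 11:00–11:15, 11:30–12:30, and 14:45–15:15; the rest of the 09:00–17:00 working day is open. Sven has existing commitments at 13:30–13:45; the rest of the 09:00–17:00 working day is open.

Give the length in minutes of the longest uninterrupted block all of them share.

15 minutes

Ines free within 09:00–17:00: 09:00–09:30, 10:30–11:00, 11:15–11:30, 12:30–14:45, 15:15–17:00.
Sven free within 09:00–17:00: 09:00–13:30, 13:45–17:00.
Hiro ∩ Ines: 09:15–09:30, 10:45–11:00, 12:45–13:00, 13:30–14:00.
Hiro ∩ Ines ∩ Sven: 09:15–09:30, 10:45–11:00, 12:45–13:00, 13:45–14:00.
Common window lengths: 15, 15, 15, 15 min; longest is 15.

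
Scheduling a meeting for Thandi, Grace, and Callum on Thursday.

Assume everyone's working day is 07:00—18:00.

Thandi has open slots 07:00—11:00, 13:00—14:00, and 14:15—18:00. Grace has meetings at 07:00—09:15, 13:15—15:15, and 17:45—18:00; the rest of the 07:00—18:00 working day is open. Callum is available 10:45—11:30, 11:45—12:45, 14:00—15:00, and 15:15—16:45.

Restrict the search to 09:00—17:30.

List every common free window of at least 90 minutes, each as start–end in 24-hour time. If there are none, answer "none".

15:15–16:45

Grace free within 07:00–18:00: 09:15–13:15, 15:15–17:45.
Thandi ∩ Grace: 09:15–11:00, 13:00–13:15, 15:15–17:45.
Thandi ∩ Grace ∩ Callum: 10:45–11:00, 15:15–16:45.
Restricted to 09:00–17:30: 10:45–11:00, 15:15–16:45.
Windows ≥ 90 min: 15:15–16:45.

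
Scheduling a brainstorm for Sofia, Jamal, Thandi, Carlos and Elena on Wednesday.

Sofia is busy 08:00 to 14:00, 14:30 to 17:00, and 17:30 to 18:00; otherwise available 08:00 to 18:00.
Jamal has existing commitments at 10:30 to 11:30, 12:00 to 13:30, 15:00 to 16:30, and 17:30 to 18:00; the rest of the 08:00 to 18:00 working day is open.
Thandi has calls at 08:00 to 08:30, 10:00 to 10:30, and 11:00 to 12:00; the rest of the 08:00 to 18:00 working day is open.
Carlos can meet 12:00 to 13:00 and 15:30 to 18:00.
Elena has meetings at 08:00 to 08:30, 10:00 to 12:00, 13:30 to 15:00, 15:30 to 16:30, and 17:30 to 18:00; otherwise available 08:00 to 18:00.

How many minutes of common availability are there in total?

30 minutes

Sofia free within 08:00–18:00: 14:00–14:30, 17:00–17:30.
Jamal free within 08:00–18:00: 08:00–10:30, 11:30–12:00, 13:30–15:00, 16:30–17:30.
Thandi free within 08:00–18:00: 08:30–10:00, 10:30–11:00, 12:00–18:00.
Elena free within 08:00–18:00: 08:30–10:00, 12:00–13:30, 15:00–15:30, 16:30–17:30.
Sofia ∩ Jamal: 14:00–14:30, 17:00–17:30.
Sofia ∩ Jamal ∩ Thandi: 14:00–14:30, 17:00–17:30.
Sofia ∩ Jamal ∩ Thandi ∩ Carlos: 17:00–17:30.
Sofia ∩ Jamal ∩ Thandi ∩ Carlos ∩ Elena: 17:00–17:30.
Total common minutes: 30.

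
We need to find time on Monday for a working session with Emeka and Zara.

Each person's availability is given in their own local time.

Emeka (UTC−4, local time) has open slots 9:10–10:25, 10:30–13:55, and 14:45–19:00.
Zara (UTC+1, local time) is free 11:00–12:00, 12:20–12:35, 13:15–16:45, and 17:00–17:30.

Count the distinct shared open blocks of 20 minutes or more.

Emeka → UTC: 13:10–14:25, 14:30–17:55, 18:45–23:00.
Zara → UTC: 10:00–11:00, 11:20–11:35, 12:15–15:45, 16:00–16:30.
Emeka ∩ Zara: 13:10–14:25, 14:30–15:45, 16:00–16:30.
Windows ≥ 20 min: 13:10–14:25, 14:30–15:45, 16:00–16:30.
That's 3 windows.

3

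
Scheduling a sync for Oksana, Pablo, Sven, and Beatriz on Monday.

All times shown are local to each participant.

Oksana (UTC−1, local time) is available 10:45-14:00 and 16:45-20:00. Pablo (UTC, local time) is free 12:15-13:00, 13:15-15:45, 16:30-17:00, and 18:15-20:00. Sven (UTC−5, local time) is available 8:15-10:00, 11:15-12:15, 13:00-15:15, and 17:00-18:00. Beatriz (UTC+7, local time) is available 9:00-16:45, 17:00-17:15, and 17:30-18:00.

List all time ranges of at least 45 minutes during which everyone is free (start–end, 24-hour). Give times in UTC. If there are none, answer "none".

Oksana → UTC: 11:45–15:00, 17:45–21:00.
Pablo → UTC: 12:15–13:00, 13:15–15:45, 16:30–17:00, 18:15–20:00.
Sven → UTC: 13:15–15:00, 16:15–17:15, 18:00–20:15, 22:00–23:00.
Beatriz → UTC: 02:00–09:45, 10:00–10:15, 10:30–11:00.
Oksana ∩ Pablo: 12:15–13:00, 13:15–15:00, 18:15–20:00.
Oksana ∩ Pablo ∩ Sven: 13:15–15:00, 18:15–20:00.
Oksana ∩ Pablo ∩ Sven ∩ Beatriz: (none).
Windows ≥ 45 min: (none).

none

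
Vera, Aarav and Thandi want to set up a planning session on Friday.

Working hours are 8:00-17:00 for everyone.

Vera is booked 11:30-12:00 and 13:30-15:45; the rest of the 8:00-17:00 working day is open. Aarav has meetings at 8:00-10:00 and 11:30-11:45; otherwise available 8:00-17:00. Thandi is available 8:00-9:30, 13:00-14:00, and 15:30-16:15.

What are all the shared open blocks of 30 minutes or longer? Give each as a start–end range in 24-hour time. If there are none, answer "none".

13:00–13:30, 15:45–16:15

Vera free within 08:00–17:00: 08:00–11:30, 12:00–13:30, 15:45–17:00.
Aarav free within 08:00–17:00: 10:00–11:30, 11:45–17:00.
Vera ∩ Aarav: 10:00–11:30, 12:00–13:30, 15:45–17:00.
Vera ∩ Aarav ∩ Thandi: 13:00–13:30, 15:45–16:15.
Windows ≥ 30 min: 13:00–13:30, 15:45–16:15.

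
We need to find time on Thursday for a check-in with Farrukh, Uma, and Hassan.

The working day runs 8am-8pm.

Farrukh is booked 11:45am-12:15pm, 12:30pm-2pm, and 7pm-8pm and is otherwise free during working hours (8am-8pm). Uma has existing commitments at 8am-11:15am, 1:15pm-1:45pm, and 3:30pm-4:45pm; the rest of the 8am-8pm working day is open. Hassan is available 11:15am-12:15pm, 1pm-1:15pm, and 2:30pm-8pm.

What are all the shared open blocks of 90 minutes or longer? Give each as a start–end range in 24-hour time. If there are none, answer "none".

Farrukh free within 08:00–20:00: 08:00–11:45, 12:15–12:30, 14:00–19:00.
Uma free within 08:00–20:00: 11:15–13:15, 13:45–15:30, 16:45–20:00.
Farrukh ∩ Uma: 11:15–11:45, 12:15–12:30, 14:00–15:30, 16:45–19:00.
Farrukh ∩ Uma ∩ Hassan: 11:15–11:45, 14:30–15:30, 16:45–19:00.
Windows ≥ 90 min: 16:45–19:00.

16:45–19:00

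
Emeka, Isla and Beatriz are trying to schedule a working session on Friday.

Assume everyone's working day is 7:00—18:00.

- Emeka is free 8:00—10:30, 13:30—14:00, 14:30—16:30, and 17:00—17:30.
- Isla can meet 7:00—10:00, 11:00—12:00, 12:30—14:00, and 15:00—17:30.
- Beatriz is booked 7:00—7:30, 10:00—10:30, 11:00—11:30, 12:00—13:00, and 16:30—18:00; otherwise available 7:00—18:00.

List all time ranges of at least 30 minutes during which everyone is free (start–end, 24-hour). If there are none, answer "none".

Beatriz free within 07:00–18:00: 07:30–10:00, 10:30–11:00, 11:30–12:00, 13:00–16:30.
Emeka ∩ Isla: 08:00–10:00, 13:30–14:00, 15:00–16:30, 17:00–17:30.
Emeka ∩ Isla ∩ Beatriz: 08:00–10:00, 13:30–14:00, 15:00–16:30.
Windows ≥ 30 min: 08:00–10:00, 13:30–14:00, 15:00–16:30.

08:00–10:00, 13:30–14:00, 15:00–16:30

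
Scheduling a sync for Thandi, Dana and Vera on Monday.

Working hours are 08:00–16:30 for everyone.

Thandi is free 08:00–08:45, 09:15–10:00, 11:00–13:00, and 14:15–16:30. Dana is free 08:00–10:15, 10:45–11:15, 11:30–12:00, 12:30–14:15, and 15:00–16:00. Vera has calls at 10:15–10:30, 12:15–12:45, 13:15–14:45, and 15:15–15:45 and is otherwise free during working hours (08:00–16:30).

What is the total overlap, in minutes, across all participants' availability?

180 minutes

Vera free within 08:00–16:30: 08:00–10:15, 10:30–12:15, 12:45–13:15, 14:45–15:15, 15:45–16:30.
Thandi ∩ Dana: 08:00–08:45, 09:15–10:00, 11:00–11:15, 11:30–12:00, 12:30–13:00, 15:00–16:00.
Thandi ∩ Dana ∩ Vera: 08:00–08:45, 09:15–10:00, 11:00–11:15, 11:30–12:00, 12:45–13:00, 15:00–15:15, 15:45–16:00.
Total common minutes: 45 + 45 + 15 + 30 + 15 + 15 + 15 = 180.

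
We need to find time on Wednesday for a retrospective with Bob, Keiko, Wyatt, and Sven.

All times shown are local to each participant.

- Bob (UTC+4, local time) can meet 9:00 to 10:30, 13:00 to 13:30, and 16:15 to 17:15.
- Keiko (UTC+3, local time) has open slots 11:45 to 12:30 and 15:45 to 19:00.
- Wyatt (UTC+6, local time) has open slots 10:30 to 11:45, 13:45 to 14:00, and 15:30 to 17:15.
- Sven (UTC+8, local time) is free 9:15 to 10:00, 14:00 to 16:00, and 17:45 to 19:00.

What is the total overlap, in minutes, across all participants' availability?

Bob → UTC: 05:00–06:30, 09:00–09:30, 12:15–13:15.
Keiko → UTC: 08:45–09:30, 12:45–16:00.
Wyatt → UTC: 04:30–05:45, 07:45–08:00, 09:30–11:15.
Sven → UTC: 01:15–02:00, 06:00–08:00, 09:45–11:00.
Bob ∩ Keiko: 09:00–09:30, 12:45–13:15.
Bob ∩ Keiko ∩ Wyatt: (none).
Bob ∩ Keiko ∩ Wyatt ∩ Sven: (none).
Total common minutes: 0.

0 minutes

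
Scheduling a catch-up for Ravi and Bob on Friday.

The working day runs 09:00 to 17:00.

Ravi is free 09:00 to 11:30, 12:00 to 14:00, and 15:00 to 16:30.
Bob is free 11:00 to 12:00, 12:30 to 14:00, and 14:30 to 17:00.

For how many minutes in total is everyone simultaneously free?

210 minutes

Ravi ∩ Bob: 11:00–11:30, 12:30–14:00, 15:00–16:30.
Total common minutes: 30 + 90 + 90 = 210.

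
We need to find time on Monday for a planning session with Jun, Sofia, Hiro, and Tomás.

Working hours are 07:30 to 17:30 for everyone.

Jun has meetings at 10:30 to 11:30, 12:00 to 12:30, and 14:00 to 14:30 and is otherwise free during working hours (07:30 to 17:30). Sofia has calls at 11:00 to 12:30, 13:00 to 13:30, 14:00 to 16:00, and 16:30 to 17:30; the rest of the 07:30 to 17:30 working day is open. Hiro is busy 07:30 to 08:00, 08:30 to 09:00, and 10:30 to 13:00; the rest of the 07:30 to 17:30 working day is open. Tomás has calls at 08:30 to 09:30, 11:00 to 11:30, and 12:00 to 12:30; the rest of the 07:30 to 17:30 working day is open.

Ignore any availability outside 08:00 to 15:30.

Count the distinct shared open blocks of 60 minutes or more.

1

Jun free within 07:30–17:30: 07:30–10:30, 11:30–12:00, 12:30–14:00, 14:30–17:30.
Sofia free within 07:30–17:30: 07:30–11:00, 12:30–13:00, 13:30–14:00, 16:00–16:30.
Hiro free within 07:30–17:30: 08:00–08:30, 09:00–10:30, 13:00–17:30.
Tomás free within 07:30–17:30: 07:30–08:30, 09:30–11:00, 11:30–12:00, 12:30–17:30.
Jun ∩ Sofia: 07:30–10:30, 12:30–13:00, 13:30–14:00, 16:00–16:30.
Jun ∩ Sofia ∩ Hiro: 08:00–08:30, 09:00–10:30, 13:30–14:00, 16:00–16:30.
Jun ∩ Sofia ∩ Hiro ∩ Tomás: 08:00–08:30, 09:30–10:30, 13:30–14:00, 16:00–16:30.
Restricted to 08:00–15:30: 08:00–08:30, 09:30–10:30, 13:30–14:00.
Windows ≥ 60 min: 09:30–10:30.
That's 1 window.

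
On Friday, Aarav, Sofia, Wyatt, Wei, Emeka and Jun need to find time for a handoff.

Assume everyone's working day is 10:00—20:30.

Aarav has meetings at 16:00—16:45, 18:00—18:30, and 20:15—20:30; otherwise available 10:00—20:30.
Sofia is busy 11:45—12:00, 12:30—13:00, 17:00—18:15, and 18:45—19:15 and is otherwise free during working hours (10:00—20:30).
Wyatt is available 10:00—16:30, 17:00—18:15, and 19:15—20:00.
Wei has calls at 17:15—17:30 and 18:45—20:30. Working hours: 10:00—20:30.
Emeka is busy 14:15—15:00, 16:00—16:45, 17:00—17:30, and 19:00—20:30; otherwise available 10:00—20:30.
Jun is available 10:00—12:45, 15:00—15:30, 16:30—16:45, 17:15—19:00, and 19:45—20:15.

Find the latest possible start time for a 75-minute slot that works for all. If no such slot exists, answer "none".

10:30

Aarav free within 10:00–20:30: 10:00–16:00, 16:45–18:00, 18:30–20:15.
Sofia free within 10:00–20:30: 10:00–11:45, 12:00–12:30, 13:00–17:00, 18:15–18:45, 19:15–20:30.
Wei free within 10:00–20:30: 10:00–17:15, 17:30–18:45.
Emeka free within 10:00–20:30: 10:00–14:15, 15:00–16:00, 16:45–17:00, 17:30–19:00.
Aarav ∩ Sofia: 10:00–11:45, 12:00–12:30, 13:00–16:00, 16:45–17:00, 18:30–18:45, 19:15–20:15.
Aarav ∩ Sofia ∩ Wyatt: 10:00–11:45, 12:00–12:30, 13:00–16:00, 19:15–20:00.
Aarav ∩ Sofia ∩ Wyatt ∩ Wei: 10:00–11:45, 12:00–12:30, 13:00–16:00.
Aarav ∩ Sofia ∩ Wyatt ∩ Wei ∩ Emeka: 10:00–11:45, 12:00–12:30, 13:00–14:15, 15:00–16:00.
Aarav ∩ Sofia ∩ Wyatt ∩ Wei ∩ Emeka ∩ Jun: 10:00–11:45, 12:00–12:30, 15:00–15:30.
Windows ≥ 75 min: 10:00–11:45.
Latest start in the last window 10:00–11:45 is 11:45 − 75 min = 10:30.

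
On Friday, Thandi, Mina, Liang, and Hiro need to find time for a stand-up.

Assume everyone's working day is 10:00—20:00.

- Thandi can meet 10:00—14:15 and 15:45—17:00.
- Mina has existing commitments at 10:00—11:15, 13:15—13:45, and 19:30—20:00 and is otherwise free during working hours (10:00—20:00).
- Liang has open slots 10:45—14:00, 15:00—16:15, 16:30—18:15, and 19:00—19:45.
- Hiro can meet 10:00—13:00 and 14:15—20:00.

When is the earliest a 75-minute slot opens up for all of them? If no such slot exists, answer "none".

11:15

Mina free within 10:00–20:00: 11:15–13:15, 13:45–19:30.
Thandi ∩ Mina: 11:15–13:15, 13:45–14:15, 15:45–17:00.
Thandi ∩ Mina ∩ Liang: 11:15–13:15, 13:45–14:00, 15:45–16:15, 16:30–17:00.
Thandi ∩ Mina ∩ Liang ∩ Hiro: 11:15–13:00, 15:45–16:15, 16:30–17:00.
Windows ≥ 75 min: 11:15–13:00.
Earliest such window starts at 11:15.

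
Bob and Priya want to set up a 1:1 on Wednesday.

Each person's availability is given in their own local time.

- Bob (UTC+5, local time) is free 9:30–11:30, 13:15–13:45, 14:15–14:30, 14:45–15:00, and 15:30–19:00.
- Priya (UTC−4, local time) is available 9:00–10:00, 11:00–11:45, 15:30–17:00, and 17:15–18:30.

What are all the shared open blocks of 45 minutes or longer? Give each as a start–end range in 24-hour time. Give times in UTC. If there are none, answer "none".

13:00–14:00

Bob → UTC: 04:30–06:30, 08:15–08:45, 09:15–09:30, 09:45–10:00, 10:30–14:00.
Priya → UTC: 13:00–14:00, 15:00–15:45, 19:30–21:00, 21:15–22:30.
Bob ∩ Priya: 13:00–14:00.
Windows ≥ 45 min: 13:00–14:00.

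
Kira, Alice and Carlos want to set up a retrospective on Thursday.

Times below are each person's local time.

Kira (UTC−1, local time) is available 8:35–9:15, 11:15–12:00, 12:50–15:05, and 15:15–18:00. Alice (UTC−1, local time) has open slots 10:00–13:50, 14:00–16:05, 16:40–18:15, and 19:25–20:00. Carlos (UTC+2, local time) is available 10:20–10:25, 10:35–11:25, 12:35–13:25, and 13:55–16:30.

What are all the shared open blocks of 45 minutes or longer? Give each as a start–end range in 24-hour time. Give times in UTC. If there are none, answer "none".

12:15–13:00

Kira → UTC: 09:35–10:15, 12:15–13:00, 13:50–16:05, 16:15–19:00.
Alice → UTC: 11:00–14:50, 15:00–17:05, 17:40–19:15, 20:25–21:00.
Carlos → UTC: 08:20–08:25, 08:35–09:25, 10:35–11:25, 11:55–14:30.
Kira ∩ Alice: 12:15–13:00, 13:50–14:50, 15:00–16:05, 16:15–17:05, 17:40–19:00.
Kira ∩ Alice ∩ Carlos: 12:15–13:00, 13:50–14:30.
Windows ≥ 45 min: 12:15–13:00.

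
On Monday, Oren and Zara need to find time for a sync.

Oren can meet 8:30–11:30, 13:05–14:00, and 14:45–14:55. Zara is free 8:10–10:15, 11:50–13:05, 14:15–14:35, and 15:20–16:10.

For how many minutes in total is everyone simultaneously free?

105 minutes

Oren ∩ Zara: 08:30–10:15.
Total common minutes: 105.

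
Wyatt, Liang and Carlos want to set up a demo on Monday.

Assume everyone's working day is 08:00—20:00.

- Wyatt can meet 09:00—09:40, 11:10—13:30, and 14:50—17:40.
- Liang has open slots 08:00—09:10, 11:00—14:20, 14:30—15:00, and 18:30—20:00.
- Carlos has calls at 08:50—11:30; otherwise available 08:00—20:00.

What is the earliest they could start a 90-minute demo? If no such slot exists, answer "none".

11:30

Carlos free within 08:00–20:00: 08:00–08:50, 11:30–20:00.
Wyatt ∩ Liang: 09:00–09:10, 11:10–13:30, 14:50–15:00.
Wyatt ∩ Liang ∩ Carlos: 11:30–13:30, 14:50–15:00.
Windows ≥ 90 min: 11:30–13:30.
Earliest such window starts at 11:30.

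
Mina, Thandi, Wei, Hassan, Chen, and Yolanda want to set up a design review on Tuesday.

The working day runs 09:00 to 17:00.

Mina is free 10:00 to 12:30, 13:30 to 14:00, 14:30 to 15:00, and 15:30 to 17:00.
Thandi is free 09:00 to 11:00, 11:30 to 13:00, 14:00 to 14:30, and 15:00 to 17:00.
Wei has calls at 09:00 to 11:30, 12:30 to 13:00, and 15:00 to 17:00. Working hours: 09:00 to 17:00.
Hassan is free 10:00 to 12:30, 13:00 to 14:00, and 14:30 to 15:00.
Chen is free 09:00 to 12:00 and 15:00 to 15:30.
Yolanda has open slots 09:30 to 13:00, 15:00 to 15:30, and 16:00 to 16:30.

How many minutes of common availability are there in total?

30 minutes

Wei free within 09:00–17:00: 11:30–12:30, 13:00–15:00.
Mina ∩ Thandi: 10:00–11:00, 11:30–12:30, 15:30–17:00.
Mina ∩ Thandi ∩ Wei: 11:30–12:30.
Mina ∩ Thandi ∩ Wei ∩ Hassan: 11:30–12:30.
Mina ∩ Thandi ∩ Wei ∩ Hassan ∩ Chen: 11:30–12:00.
Mina ∩ Thandi ∩ Wei ∩ Hassan ∩ Chen ∩ Yolanda: 11:30–12:00.
Total common minutes: 30.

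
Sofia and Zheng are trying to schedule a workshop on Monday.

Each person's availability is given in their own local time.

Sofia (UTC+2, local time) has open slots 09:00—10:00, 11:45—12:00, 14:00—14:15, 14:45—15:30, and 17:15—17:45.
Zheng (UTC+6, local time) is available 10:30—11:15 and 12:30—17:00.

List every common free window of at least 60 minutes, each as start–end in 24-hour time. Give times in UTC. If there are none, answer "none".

Sofia → UTC: 07:00–08:00, 09:45–10:00, 12:00–12:15, 12:45–13:30, 15:15–15:45.
Zheng → UTC: 04:30–05:15, 06:30–11:00.
Sofia ∩ Zheng: 07:00–08:00, 09:45–10:00.
Windows ≥ 60 min: 07:00–08:00.

07:00–08:00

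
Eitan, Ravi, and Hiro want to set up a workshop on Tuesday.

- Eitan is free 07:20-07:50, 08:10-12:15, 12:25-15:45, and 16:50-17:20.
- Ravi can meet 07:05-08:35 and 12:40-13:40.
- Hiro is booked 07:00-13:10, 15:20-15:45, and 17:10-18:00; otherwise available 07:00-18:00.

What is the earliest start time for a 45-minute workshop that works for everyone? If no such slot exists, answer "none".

Hiro free within 07:00–18:00: 13:10–15:20, 15:45–17:10.
Eitan ∩ Ravi: 07:20–07:50, 08:10–08:35, 12:40–13:40.
Eitan ∩ Ravi ∩ Hiro: 13:10–13:40.
Windows ≥ 45 min: (none).

none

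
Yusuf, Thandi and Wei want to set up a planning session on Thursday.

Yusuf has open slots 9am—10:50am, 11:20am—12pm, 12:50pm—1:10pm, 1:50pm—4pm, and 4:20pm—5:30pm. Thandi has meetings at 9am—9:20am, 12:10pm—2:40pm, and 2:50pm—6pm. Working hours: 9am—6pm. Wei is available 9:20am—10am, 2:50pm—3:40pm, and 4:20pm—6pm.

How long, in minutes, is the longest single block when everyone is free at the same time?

Thandi free within 09:00–18:00: 09:20–12:10, 14:40–14:50.
Yusuf ∩ Thandi: 09:20–10:50, 11:20–12:00, 14:40–14:50.
Yusuf ∩ Thandi ∩ Wei: 09:20–10:00.
Single common window of 40 minutes.

40 minutes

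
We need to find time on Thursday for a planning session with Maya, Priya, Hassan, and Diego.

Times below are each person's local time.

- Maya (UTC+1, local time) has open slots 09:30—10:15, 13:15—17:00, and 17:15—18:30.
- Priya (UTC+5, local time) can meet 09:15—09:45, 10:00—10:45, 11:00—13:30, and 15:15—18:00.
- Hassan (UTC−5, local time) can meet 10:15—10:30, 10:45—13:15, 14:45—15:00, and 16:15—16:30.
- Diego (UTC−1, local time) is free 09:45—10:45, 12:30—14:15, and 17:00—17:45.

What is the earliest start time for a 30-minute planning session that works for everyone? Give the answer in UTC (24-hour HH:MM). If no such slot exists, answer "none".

Maya → UTC: 08:30–09:15, 12:15–16:00, 16:15–17:30.
Priya → UTC: 04:15–04:45, 05:00–05:45, 06:00–08:30, 10:15–13:00.
Hassan → UTC: 15:15–15:30, 15:45–18:15, 19:45–20:00, 21:15–21:30.
Diego → UTC: 10:45–11:45, 13:30–15:15, 18:00–18:45.
Maya ∩ Priya: 12:15–13:00.
Maya ∩ Priya ∩ Hassan: (none).
Maya ∩ Priya ∩ Hassan ∩ Diego: (none).
Windows ≥ 30 min: (none).

none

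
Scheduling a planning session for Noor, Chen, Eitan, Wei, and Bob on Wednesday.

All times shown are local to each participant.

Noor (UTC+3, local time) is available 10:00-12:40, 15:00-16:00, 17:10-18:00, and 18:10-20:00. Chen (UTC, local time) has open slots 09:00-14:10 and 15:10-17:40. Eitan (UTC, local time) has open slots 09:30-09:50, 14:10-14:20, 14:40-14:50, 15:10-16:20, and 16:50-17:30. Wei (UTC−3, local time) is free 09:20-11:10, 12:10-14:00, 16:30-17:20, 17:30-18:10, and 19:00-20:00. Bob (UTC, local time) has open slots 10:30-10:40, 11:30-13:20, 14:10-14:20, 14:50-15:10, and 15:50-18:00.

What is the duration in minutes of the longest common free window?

Noor → UTC: 07:00–09:40, 12:00–13:00, 14:10–15:00, 15:10–17:00.
Chen → UTC: 09:00–14:10, 15:10–17:40.
Eitan → UTC: 09:30–09:50, 14:10–14:20, 14:40–14:50, 15:10–16:20, 16:50–17:30.
Wei → UTC: 12:20–14:10, 15:10–17:00, 19:30–20:20, 20:30–21:10, 22:00–23:00.
Bob → UTC: 10:30–10:40, 11:30–13:20, 14:10–14:20, 14:50–15:10, 15:50–18:00.
Noor ∩ Chen: 09:00–09:40, 12:00–13:00, 15:10–17:00.
Noor ∩ Chen ∩ Eitan: 09:30–09:40, 15:10–16:20, 16:50–17:00.
Noor ∩ Chen ∩ Eitan ∩ Wei: 15:10–16:20, 16:50–17:00.
Noor ∩ Chen ∩ Eitan ∩ Wei ∩ Bob: 15:50–16:20, 16:50–17:00.
Common window lengths: 30, 10 min; longest is 30.

30 minutes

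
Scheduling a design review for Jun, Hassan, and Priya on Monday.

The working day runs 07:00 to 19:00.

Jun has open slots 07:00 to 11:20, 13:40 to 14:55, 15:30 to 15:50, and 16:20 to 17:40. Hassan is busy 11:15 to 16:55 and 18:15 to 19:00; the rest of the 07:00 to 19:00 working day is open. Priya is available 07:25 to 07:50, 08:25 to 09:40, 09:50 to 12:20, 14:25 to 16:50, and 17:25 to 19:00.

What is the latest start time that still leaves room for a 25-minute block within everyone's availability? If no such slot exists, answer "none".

10:50

Hassan free within 07:00–19:00: 07:00–11:15, 16:55–18:15.
Jun ∩ Hassan: 07:00–11:15, 16:55–17:40.
Jun ∩ Hassan ∩ Priya: 07:25–07:50, 08:25–09:40, 09:50–11:15, 17:25–17:40.
Windows ≥ 25 min: 07:25–07:50, 08:25–09:40, 09:50–11:15.
Latest start in the last window 09:50–11:15 is 11:15 − 25 min = 10:50.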